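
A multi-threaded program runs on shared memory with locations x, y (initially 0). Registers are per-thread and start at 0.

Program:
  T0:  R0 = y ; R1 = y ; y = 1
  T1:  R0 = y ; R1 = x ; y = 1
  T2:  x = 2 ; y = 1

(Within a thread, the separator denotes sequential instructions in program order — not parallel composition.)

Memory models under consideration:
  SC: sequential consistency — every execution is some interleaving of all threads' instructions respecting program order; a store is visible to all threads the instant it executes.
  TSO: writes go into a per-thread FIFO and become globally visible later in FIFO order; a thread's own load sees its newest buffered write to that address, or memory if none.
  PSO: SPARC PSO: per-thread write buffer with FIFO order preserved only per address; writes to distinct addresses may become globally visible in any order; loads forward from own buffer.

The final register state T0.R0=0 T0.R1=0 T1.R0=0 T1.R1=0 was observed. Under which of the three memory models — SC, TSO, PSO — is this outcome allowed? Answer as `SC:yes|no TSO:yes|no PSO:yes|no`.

outcome vector order: (T0.R0,T0.R1,T1.R0,T1.R1)
[SC] allowed = {0/0/0/0; 0/0/0/2; 0/0/1/0; 0/0/1/2; 0/1/0/0; 0/1/0/2; 0/1/1/2; 1/1/0/0; 1/1/0/2; 1/1/1/2}
[TSO] allowed = {0/0/0/0; 0/0/0/2; 0/0/1/0; 0/0/1/2; 0/1/0/0; 0/1/0/2; 0/1/1/2; 1/1/0/0; 1/1/0/2; 1/1/1/2}
[PSO] allowed = {0/0/0/0; 0/0/0/2; 0/0/1/0; 0/0/1/2; 0/1/0/0; 0/1/0/2; 0/1/1/0; 0/1/1/2; 1/1/0/0; 1/1/0/2; 1/1/1/0; 1/1/1/2}
target 0/0/0/0 ∈ {SC,TSO,PSO}

SC:yes TSO:yes PSO:yes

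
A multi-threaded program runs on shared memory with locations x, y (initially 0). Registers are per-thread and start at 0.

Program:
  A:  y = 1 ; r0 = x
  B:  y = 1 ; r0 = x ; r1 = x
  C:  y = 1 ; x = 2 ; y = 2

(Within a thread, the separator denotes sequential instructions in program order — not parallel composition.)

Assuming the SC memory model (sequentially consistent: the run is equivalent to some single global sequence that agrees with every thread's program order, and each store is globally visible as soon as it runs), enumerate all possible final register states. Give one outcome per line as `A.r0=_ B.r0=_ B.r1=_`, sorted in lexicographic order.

outcome vector order: (A.r0,B.r0,B.r1)
|SC outcomes| = 6

A.r0=0 B.r0=0 B.r1=0
A.r0=0 B.r0=0 B.r1=2
A.r0=0 B.r0=2 B.r1=2
A.r0=2 B.r0=0 B.r1=0
A.r0=2 B.r0=0 B.r1=2
A.r0=2 B.r0=2 B.r1=2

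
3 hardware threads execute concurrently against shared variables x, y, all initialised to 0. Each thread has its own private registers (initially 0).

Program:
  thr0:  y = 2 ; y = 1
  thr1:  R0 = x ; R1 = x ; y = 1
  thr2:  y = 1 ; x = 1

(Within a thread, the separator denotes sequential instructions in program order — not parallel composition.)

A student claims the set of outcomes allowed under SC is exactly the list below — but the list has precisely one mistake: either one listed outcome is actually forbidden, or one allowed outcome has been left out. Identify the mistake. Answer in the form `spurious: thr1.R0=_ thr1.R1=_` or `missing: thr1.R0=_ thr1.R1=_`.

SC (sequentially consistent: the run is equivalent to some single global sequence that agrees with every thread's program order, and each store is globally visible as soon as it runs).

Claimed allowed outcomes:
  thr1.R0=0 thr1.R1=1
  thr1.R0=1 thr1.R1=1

outcome vector order: (thr1.R0,thr1.R1)
under SC → 00 01 11
SC∖claimed = {00}

missing: thr1.R0=0 thr1.R1=0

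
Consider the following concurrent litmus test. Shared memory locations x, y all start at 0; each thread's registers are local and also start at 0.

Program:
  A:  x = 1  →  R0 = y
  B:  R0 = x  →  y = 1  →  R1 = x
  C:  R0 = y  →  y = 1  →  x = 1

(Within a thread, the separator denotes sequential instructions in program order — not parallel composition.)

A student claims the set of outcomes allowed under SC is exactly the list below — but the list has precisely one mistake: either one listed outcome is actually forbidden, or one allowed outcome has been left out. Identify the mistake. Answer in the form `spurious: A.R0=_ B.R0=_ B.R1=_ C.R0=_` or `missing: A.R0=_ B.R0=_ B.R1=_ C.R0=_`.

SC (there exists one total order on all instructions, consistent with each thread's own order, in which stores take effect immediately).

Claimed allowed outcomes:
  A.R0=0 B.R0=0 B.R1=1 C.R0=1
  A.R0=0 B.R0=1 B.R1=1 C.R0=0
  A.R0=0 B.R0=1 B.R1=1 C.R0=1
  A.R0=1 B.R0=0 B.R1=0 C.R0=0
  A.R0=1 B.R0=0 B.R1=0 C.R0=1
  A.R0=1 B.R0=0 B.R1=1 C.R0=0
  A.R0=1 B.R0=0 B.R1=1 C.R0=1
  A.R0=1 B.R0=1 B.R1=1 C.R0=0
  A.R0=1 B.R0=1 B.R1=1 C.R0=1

outcome vector order: (A.R0,B.R0,B.R1,C.R0)
[SC] allowed = {(0,0,1,0), (0,0,1,1), (0,1,1,0), (0,1,1,1), (1,0,0,0), (1,0,0,1), (1,0,1,0), (1,0,1,1), (1,1,1,0), (1,1,1,1)}
SC∖claimed = {(0,0,1,0)}

missing: A.R0=0 B.R0=0 B.R1=1 C.R0=0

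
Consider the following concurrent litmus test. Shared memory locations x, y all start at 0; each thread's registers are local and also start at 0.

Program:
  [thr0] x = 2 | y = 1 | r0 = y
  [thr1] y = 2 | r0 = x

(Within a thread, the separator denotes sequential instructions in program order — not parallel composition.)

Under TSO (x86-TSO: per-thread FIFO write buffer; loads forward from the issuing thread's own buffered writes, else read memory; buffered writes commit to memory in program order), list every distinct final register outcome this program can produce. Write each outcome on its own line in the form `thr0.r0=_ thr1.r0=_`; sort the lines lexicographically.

outcome vector order: (thr0.r0,thr1.r0)
|TSO outcomes| = 4

thr0.r0=1 thr1.r0=0
thr0.r0=1 thr1.r0=2
thr0.r0=2 thr1.r0=0
thr0.r0=2 thr1.r0=2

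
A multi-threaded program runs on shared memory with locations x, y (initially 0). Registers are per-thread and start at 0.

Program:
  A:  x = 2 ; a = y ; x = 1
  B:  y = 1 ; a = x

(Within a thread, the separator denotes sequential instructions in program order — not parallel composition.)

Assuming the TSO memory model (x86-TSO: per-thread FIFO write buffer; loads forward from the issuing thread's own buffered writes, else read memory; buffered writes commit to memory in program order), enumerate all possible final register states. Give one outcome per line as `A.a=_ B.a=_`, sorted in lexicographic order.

outcome vector order: (A.a,B.a)
|TSO outcomes| = 6

A.a=0 B.a=0
A.a=0 B.a=1
A.a=0 B.a=2
A.a=1 B.a=0
A.a=1 B.a=1
A.a=1 B.a=2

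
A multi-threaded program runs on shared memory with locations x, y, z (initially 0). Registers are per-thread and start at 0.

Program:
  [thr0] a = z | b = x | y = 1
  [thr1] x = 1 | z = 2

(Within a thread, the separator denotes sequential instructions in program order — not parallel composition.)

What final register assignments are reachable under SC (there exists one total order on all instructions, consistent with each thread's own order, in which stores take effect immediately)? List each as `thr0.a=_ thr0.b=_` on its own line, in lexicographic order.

thr0.a=0 thr0.b=0
thr0.a=0 thr0.b=1
thr0.a=2 thr0.b=1

outcome vector order: (thr0.a,thr0.b)
|SC outcomes| = 3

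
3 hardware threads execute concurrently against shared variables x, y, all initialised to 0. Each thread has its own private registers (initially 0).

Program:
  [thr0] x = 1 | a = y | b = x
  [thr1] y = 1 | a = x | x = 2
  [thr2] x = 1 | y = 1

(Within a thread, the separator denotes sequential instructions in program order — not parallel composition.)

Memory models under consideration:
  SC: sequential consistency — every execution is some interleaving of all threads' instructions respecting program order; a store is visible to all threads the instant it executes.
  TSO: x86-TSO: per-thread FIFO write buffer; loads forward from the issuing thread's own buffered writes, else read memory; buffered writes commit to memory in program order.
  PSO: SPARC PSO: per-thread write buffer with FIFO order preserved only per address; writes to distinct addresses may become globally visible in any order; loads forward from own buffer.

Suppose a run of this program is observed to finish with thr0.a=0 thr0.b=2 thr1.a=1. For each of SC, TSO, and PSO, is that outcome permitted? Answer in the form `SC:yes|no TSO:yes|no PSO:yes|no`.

SC:yes TSO:yes PSO:yes

outcome vector order: (thr0.a,thr0.b,thr1.a)
under SC → 0/1/1 0/2/1 1/1/0 1/1/1 1/2/0 1/2/1
under TSO → 0/1/0 0/1/1 0/2/0 0/2/1 1/1/0 1/1/1 1/2/0 1/2/1
under PSO → 0/1/0 0/1/1 0/2/0 0/2/1 1/1/0 1/1/1 1/2/0 1/2/1
target 0/2/1 ∈ {SC,TSO,PSO}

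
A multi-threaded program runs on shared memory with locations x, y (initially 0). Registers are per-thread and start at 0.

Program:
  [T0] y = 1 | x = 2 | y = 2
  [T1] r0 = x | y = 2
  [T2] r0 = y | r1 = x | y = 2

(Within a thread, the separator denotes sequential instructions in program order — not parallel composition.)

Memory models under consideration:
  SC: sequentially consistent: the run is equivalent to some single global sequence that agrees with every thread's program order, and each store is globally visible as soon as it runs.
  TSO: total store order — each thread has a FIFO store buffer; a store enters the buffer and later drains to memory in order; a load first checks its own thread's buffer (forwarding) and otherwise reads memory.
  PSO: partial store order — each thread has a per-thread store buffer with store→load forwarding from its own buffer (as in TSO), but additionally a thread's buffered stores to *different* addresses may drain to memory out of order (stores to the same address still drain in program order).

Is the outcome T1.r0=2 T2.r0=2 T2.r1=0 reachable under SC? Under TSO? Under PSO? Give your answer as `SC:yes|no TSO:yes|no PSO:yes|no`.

SC:no TSO:no PSO:yes

outcome vector order: (T1.r0,T2.r0,T2.r1)
under SC → 0/0/0 0/0/2 0/1/0 0/1/2 0/2/0 0/2/2 2/0/0 2/0/2 2/1/0 2/1/2 2/2/2
under TSO → 0/0/0 0/0/2 0/1/0 0/1/2 0/2/0 0/2/2 2/0/0 2/0/2 2/1/0 2/1/2 2/2/2
under PSO → 0/0/0 0/0/2 0/1/0 0/1/2 0/2/0 0/2/2 2/0/0 2/0/2 2/1/0 2/1/2 2/2/0 2/2/2
target 2/2/0 ∈ {PSO}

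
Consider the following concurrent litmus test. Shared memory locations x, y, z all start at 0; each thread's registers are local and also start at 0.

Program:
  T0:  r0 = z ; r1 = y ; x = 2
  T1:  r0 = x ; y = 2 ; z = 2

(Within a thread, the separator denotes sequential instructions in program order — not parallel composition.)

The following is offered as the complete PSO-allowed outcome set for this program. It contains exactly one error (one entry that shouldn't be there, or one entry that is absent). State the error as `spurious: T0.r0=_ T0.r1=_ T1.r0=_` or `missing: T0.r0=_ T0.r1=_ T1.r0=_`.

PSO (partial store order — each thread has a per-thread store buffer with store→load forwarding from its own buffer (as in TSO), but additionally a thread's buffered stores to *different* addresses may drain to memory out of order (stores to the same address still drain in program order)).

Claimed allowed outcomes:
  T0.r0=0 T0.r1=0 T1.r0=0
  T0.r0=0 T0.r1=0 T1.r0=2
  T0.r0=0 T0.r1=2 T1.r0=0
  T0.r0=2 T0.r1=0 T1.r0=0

outcome vector order: (T0.r0,T0.r1,T1.r0)
PSO: 5 outcomes — {<0 0 0>, <0 0 2>, <0 2 0>, <2 0 0>, <2 2 0>}
PSO∖claimed = {<2 2 0>}

missing: T0.r0=2 T0.r1=2 T1.r0=0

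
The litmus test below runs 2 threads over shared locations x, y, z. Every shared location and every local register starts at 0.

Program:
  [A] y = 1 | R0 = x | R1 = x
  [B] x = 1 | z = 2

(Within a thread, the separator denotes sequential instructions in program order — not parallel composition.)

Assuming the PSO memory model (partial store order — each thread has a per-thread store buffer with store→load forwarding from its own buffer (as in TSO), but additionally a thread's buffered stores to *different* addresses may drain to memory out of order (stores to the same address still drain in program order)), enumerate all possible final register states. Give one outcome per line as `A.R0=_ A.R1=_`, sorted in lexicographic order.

outcome vector order: (A.R0,A.R1)
|PSO outcomes| = 3

A.R0=0 A.R1=0
A.R0=0 A.R1=1
A.R0=1 A.R1=1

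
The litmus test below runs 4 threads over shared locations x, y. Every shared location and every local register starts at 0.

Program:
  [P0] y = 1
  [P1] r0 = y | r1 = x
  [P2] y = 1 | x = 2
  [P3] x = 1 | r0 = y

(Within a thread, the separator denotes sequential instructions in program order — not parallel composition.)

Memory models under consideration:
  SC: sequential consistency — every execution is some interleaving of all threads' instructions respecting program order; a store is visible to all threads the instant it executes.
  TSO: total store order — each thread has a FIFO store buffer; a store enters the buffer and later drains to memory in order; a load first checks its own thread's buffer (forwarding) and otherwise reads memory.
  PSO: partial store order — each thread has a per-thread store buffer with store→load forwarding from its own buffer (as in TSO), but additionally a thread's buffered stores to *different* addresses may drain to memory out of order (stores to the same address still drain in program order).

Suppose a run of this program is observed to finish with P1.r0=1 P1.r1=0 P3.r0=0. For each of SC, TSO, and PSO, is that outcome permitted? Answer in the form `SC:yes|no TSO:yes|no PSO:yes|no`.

SC:no TSO:yes PSO:yes

outcome vector order: (P1.r0,P1.r1,P3.r0)
under SC → 000 001 010 011 020 021 101 110 111 120 121
under TSO → 000 001 010 011 020 021 100 101 110 111 120 121
under PSO → 000 001 010 011 020 021 100 101 110 111 120 121
target 100 ∈ {TSO,PSO}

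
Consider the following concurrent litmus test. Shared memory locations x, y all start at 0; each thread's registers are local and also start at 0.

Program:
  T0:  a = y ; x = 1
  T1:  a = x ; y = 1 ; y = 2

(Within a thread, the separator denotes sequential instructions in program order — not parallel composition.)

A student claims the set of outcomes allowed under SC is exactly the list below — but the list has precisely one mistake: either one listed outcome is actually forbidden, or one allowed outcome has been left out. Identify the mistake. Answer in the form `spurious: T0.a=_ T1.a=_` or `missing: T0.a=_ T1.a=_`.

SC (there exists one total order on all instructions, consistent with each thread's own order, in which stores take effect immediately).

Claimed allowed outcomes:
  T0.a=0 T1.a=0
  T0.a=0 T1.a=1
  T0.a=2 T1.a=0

missing: T0.a=1 T1.a=0

outcome vector order: (T0.a,T1.a)
under SC → 00 01 10 20
SC∖claimed = {10}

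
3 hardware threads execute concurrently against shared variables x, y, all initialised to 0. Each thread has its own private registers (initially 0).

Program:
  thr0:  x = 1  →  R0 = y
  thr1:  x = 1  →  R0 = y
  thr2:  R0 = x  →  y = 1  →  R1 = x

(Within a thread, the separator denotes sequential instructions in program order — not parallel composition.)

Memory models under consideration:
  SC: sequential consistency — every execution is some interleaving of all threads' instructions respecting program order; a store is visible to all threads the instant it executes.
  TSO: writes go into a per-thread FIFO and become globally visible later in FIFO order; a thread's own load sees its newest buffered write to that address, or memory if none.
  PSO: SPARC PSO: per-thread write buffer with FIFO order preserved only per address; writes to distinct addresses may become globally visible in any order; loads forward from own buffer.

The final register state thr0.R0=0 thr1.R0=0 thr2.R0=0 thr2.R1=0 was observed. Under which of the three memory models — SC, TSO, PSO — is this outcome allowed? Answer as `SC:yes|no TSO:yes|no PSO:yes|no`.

outcome vector order: (thr0.R0,thr1.R0,thr2.R0,thr2.R1)
under SC → <0 0 0 1>, <0 0 1 1>, <0 1 0 1>, <0 1 1 1>, <1 0 0 1>, <1 0 1 1>, <1 1 0 0>, <1 1 0 1>, <1 1 1 1>
under TSO → <0 0 0 0>, <0 0 0 1>, <0 0 1 1>, <0 1 0 0>, <0 1 0 1>, <0 1 1 1>, <1 0 0 0>, <1 0 0 1>, <1 0 1 1>, <1 1 0 0>, <1 1 0 1>, <1 1 1 1>
under PSO → <0 0 0 0>, <0 0 0 1>, <0 0 1 1>, <0 1 0 0>, <0 1 0 1>, <0 1 1 1>, <1 0 0 0>, <1 0 0 1>, <1 0 1 1>, <1 1 0 0>, <1 1 0 1>, <1 1 1 1>
target <0 0 0 0> ∈ {TSO,PSO}

SC:no TSO:yes PSO:yes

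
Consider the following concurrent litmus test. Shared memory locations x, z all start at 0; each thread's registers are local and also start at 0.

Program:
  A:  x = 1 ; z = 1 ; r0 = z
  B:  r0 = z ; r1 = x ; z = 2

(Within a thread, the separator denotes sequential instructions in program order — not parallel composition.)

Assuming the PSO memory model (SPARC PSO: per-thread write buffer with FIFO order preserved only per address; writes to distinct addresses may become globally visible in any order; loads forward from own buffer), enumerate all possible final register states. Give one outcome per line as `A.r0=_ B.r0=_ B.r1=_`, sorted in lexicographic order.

A.r0=1 B.r0=0 B.r1=0
A.r0=1 B.r0=0 B.r1=1
A.r0=1 B.r0=1 B.r1=0
A.r0=1 B.r0=1 B.r1=1
A.r0=2 B.r0=0 B.r1=0
A.r0=2 B.r0=0 B.r1=1
A.r0=2 B.r0=1 B.r1=0
A.r0=2 B.r0=1 B.r1=1

outcome vector order: (A.r0,B.r0,B.r1)
|PSO outcomes| = 8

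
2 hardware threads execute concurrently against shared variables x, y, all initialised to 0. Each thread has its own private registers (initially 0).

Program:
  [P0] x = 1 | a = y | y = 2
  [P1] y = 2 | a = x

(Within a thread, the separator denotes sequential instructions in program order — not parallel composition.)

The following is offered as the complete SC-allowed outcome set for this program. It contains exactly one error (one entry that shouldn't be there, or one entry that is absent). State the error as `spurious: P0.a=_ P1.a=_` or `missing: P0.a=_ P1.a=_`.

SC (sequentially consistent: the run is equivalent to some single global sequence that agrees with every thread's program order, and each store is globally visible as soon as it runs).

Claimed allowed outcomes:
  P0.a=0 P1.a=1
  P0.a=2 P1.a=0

outcome vector order: (P0.a,P1.a)
[SC] allowed = {0/1 2/0 2/1}
SC∖claimed = {2/1}

missing: P0.a=2 P1.a=1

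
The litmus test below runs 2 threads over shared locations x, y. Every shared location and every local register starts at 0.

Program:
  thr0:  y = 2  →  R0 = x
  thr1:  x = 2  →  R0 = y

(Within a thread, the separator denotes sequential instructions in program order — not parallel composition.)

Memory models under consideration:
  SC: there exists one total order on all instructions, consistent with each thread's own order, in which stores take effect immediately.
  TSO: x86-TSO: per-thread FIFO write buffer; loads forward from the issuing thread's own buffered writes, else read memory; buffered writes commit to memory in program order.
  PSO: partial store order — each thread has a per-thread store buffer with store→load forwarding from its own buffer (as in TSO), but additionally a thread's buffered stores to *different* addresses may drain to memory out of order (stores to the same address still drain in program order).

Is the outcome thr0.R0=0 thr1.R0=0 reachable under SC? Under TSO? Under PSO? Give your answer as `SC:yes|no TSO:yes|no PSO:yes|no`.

outcome vector order: (thr0.R0,thr1.R0)
SC: 3 outcomes — {(0,2); (2,0); (2,2)}
TSO: 4 outcomes — {(0,0); (0,2); (2,0); (2,2)}
PSO: 4 outcomes — {(0,0); (0,2); (2,0); (2,2)}
target (0,0) ∈ {TSO,PSO}

SC:no TSO:yes PSO:yes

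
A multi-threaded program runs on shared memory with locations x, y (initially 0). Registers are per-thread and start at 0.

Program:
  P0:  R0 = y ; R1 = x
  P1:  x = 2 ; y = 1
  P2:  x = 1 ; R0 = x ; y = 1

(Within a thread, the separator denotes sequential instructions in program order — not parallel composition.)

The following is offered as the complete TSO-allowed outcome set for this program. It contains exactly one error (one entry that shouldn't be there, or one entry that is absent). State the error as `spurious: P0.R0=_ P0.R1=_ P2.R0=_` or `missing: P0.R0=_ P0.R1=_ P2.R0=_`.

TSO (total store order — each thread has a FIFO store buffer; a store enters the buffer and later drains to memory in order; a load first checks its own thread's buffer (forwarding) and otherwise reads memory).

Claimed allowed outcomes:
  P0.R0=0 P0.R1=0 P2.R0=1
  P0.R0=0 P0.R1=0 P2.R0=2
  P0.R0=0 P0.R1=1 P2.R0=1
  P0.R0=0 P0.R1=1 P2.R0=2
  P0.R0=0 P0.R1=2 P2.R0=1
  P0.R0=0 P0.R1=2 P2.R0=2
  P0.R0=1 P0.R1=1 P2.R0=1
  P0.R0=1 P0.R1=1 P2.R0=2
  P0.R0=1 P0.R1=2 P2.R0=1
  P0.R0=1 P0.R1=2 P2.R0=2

outcome vector order: (P0.R0,P0.R1,P2.R0)
TSO (9): (0,0,1); (0,0,2); (0,1,1); (0,1,2); (0,2,1); (0,2,2); (1,1,1); (1,2,1); (1,2,2)
claimed∖TSO = {(1,1,2)}

spurious: P0.R0=1 P0.R1=1 P2.R0=2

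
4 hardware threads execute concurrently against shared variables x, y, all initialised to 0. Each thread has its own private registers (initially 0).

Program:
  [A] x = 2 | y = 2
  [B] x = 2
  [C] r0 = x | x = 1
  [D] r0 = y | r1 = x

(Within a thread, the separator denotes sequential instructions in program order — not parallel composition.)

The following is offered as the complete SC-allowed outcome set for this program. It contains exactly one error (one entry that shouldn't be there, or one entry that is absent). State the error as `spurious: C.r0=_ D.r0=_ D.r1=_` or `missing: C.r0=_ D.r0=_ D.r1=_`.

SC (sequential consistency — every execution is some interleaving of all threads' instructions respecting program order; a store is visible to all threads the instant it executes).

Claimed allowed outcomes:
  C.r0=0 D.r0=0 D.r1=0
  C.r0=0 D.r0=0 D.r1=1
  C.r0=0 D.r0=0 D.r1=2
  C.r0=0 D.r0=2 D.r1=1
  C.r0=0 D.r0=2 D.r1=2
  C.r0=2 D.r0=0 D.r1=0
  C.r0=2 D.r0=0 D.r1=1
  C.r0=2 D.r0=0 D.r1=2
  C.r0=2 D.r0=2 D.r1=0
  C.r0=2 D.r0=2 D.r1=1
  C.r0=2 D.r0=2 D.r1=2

spurious: C.r0=2 D.r0=2 D.r1=0

outcome vector order: (C.r0,D.r0,D.r1)
[SC] allowed = {0/0/0, 0/0/1, 0/0/2, 0/2/1, 0/2/2, 2/0/0, 2/0/1, 2/0/2, 2/2/1, 2/2/2}
claimed∖SC = {2/2/0}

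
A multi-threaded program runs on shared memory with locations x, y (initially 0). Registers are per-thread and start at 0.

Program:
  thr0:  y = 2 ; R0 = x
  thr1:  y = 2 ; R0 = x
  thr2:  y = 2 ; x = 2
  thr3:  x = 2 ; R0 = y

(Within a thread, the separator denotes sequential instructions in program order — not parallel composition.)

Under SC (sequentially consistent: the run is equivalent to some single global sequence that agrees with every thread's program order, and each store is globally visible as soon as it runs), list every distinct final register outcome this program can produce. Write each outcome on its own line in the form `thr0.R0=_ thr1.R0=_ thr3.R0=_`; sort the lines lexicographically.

outcome vector order: (thr0.R0,thr1.R0,thr3.R0)
|SC outcomes| = 5

thr0.R0=0 thr1.R0=0 thr3.R0=2
thr0.R0=0 thr1.R0=2 thr3.R0=2
thr0.R0=2 thr1.R0=0 thr3.R0=2
thr0.R0=2 thr1.R0=2 thr3.R0=0
thr0.R0=2 thr1.R0=2 thr3.R0=2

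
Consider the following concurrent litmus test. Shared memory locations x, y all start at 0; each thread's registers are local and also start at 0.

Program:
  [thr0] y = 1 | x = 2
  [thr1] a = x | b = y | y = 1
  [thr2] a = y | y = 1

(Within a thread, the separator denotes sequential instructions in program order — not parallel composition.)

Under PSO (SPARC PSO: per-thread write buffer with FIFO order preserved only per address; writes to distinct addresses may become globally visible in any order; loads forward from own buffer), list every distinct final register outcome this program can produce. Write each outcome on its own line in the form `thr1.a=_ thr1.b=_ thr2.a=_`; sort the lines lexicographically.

outcome vector order: (thr1.a,thr1.b,thr2.a)
|PSO outcomes| = 8

thr1.a=0 thr1.b=0 thr2.a=0
thr1.a=0 thr1.b=0 thr2.a=1
thr1.a=0 thr1.b=1 thr2.a=0
thr1.a=0 thr1.b=1 thr2.a=1
thr1.a=2 thr1.b=0 thr2.a=0
thr1.a=2 thr1.b=0 thr2.a=1
thr1.a=2 thr1.b=1 thr2.a=0
thr1.a=2 thr1.b=1 thr2.a=1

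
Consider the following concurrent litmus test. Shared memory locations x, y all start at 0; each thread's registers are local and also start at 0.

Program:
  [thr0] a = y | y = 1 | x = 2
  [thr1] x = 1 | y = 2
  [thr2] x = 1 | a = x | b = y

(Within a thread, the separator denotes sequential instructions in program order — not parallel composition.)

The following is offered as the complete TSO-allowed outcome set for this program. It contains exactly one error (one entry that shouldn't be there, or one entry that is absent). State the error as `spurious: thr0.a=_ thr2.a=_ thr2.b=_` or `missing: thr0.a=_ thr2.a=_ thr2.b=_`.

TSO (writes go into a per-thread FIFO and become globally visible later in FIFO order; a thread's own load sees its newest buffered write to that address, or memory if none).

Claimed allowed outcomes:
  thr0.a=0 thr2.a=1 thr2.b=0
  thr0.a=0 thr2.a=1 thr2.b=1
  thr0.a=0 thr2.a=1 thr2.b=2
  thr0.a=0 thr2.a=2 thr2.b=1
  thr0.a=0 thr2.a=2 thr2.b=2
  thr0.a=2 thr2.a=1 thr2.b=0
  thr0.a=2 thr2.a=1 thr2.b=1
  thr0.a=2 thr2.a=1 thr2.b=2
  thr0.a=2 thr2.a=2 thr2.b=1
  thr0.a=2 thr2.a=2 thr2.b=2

spurious: thr0.a=2 thr2.a=2 thr2.b=2

outcome vector order: (thr0.a,thr2.a,thr2.b)
TSO: 9 outcomes — {0/1/0 0/1/1 0/1/2 0/2/1 0/2/2 2/1/0 2/1/1 2/1/2 2/2/1}
claimed∖TSO = {2/2/2}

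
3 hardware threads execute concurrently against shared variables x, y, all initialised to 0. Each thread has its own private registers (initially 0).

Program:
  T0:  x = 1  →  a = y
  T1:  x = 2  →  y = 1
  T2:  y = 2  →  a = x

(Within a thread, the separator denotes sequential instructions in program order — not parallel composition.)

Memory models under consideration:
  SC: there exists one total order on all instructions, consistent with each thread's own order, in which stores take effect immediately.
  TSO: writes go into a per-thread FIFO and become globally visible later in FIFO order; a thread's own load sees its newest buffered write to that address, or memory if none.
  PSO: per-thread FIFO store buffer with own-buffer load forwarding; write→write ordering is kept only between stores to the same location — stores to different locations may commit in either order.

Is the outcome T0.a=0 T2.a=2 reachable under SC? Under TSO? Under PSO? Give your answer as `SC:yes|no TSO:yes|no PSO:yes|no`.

SC:yes TSO:yes PSO:yes

outcome vector order: (T0.a,T2.a)
[SC] allowed = {01 02 10 11 12 20 21 22}
[TSO] allowed = {00 01 02 10 11 12 20 21 22}
[PSO] allowed = {00 01 02 10 11 12 20 21 22}
target 02 ∈ {SC,TSO,PSO}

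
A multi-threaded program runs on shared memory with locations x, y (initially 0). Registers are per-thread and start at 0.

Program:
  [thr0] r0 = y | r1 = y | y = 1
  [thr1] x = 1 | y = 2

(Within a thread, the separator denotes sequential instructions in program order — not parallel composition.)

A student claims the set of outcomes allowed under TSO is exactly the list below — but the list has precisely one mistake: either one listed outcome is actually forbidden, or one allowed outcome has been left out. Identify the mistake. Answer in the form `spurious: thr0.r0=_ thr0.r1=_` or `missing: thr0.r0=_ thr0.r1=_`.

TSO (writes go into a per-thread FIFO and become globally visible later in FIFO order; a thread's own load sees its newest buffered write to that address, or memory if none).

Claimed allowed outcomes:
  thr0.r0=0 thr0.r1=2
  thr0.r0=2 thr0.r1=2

outcome vector order: (thr0.r0,thr0.r1)
under TSO → <0 0>, <0 2>, <2 2>
TSO∖claimed = {<0 0>}

missing: thr0.r0=0 thr0.r1=0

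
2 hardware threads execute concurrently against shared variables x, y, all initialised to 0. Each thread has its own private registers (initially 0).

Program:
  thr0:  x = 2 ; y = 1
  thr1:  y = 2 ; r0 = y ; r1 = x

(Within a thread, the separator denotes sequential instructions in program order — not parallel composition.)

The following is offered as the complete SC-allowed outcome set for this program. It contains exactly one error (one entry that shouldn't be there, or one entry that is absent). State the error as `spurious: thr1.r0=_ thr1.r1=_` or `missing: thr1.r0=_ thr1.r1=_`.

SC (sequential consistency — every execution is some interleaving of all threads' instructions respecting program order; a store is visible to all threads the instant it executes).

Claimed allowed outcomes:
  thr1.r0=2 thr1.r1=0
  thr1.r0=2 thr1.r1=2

missing: thr1.r0=1 thr1.r1=2

outcome vector order: (thr1.r0,thr1.r1)
[SC] allowed = {<1 2>, <2 0>, <2 2>}
SC∖claimed = {<1 2>}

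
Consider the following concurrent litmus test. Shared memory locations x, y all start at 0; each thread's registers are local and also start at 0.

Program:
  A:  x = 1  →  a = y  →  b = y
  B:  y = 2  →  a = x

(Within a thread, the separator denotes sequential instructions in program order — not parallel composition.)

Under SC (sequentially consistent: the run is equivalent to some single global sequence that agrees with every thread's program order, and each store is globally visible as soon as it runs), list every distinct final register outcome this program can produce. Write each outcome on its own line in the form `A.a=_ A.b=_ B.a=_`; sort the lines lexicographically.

outcome vector order: (A.a,A.b,B.a)
|SC outcomes| = 4

A.a=0 A.b=0 B.a=1
A.a=0 A.b=2 B.a=1
A.a=2 A.b=2 B.a=0
A.a=2 A.b=2 B.a=1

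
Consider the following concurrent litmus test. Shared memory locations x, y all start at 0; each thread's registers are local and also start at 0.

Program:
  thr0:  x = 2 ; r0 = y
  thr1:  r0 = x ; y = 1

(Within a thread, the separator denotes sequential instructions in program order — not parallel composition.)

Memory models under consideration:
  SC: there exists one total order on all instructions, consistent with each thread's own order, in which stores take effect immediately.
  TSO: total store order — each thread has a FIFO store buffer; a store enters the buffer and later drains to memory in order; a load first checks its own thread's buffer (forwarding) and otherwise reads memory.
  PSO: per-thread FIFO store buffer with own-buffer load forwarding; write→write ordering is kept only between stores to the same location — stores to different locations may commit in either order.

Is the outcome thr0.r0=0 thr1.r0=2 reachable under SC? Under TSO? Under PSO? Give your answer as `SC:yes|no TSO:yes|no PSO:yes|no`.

outcome vector order: (thr0.r0,thr1.r0)
SC (4): 0/0 0/2 1/0 1/2
TSO (4): 0/0 0/2 1/0 1/2
PSO (4): 0/0 0/2 1/0 1/2
target 0/2 ∈ {SC,TSO,PSO}

SC:yes TSO:yes PSO:yes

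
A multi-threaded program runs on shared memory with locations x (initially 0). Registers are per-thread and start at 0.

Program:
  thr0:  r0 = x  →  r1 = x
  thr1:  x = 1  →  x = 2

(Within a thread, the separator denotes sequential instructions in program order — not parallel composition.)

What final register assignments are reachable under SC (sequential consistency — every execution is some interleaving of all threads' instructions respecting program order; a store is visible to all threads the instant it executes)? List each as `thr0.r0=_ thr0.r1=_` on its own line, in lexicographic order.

thr0.r0=0 thr0.r1=0
thr0.r0=0 thr0.r1=1
thr0.r0=0 thr0.r1=2
thr0.r0=1 thr0.r1=1
thr0.r0=1 thr0.r1=2
thr0.r0=2 thr0.r1=2

outcome vector order: (thr0.r0,thr0.r1)
|SC outcomes| = 6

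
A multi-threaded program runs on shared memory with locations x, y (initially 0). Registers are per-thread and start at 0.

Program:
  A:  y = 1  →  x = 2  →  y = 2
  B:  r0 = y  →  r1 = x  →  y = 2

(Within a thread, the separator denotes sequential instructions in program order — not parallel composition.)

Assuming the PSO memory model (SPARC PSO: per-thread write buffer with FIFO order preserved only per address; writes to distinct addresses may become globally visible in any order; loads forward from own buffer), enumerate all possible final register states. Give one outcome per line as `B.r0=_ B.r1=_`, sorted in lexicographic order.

B.r0=0 B.r1=0
B.r0=0 B.r1=2
B.r0=1 B.r1=0
B.r0=1 B.r1=2
B.r0=2 B.r1=0
B.r0=2 B.r1=2

outcome vector order: (B.r0,B.r1)
|PSO outcomes| = 6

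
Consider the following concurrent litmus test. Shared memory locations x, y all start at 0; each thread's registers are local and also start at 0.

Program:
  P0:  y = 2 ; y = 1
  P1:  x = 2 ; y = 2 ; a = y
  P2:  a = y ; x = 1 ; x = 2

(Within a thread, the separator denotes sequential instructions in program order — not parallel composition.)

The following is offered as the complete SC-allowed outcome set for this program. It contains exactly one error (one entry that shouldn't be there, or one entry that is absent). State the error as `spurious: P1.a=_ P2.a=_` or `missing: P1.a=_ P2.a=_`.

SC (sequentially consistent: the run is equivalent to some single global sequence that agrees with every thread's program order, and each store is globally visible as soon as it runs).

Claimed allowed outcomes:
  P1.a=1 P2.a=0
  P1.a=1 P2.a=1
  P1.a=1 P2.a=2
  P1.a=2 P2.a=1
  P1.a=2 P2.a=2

outcome vector order: (P1.a,P2.a)
SC (6): (1,0) (1,1) (1,2) (2,0) (2,1) (2,2)
SC∖claimed = {(2,0)}

missing: P1.a=2 P2.a=0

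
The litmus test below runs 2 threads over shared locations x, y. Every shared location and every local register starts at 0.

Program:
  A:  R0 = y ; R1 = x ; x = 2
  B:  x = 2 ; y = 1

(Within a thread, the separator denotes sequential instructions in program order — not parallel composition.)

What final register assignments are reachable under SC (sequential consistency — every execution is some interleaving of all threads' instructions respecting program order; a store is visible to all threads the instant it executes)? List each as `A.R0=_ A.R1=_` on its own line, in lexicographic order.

outcome vector order: (A.R0,A.R1)
|SC outcomes| = 3

A.R0=0 A.R1=0
A.R0=0 A.R1=2
A.R0=1 A.R1=2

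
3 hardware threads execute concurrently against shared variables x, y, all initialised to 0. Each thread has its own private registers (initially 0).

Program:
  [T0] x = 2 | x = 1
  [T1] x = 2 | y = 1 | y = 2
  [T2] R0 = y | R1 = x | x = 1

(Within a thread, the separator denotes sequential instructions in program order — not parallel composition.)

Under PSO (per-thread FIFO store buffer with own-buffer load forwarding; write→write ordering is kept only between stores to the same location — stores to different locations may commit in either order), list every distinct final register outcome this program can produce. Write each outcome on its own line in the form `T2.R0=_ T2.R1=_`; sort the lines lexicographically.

outcome vector order: (T2.R0,T2.R1)
|PSO outcomes| = 9

T2.R0=0 T2.R1=0
T2.R0=0 T2.R1=1
T2.R0=0 T2.R1=2
T2.R0=1 T2.R1=0
T2.R0=1 T2.R1=1
T2.R0=1 T2.R1=2
T2.R0=2 T2.R1=0
T2.R0=2 T2.R1=1
T2.R0=2 T2.R1=2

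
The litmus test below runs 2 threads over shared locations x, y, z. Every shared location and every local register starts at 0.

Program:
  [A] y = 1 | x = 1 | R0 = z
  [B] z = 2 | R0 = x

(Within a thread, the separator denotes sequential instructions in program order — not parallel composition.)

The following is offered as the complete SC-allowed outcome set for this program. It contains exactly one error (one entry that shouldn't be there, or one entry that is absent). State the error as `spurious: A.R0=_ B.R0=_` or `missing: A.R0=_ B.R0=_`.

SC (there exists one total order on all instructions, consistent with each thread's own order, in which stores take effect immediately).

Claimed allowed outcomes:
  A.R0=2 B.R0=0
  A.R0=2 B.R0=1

missing: A.R0=0 B.R0=1

outcome vector order: (A.R0,B.R0)
[SC] allowed = {0/1 2/0 2/1}
SC∖claimed = {0/1}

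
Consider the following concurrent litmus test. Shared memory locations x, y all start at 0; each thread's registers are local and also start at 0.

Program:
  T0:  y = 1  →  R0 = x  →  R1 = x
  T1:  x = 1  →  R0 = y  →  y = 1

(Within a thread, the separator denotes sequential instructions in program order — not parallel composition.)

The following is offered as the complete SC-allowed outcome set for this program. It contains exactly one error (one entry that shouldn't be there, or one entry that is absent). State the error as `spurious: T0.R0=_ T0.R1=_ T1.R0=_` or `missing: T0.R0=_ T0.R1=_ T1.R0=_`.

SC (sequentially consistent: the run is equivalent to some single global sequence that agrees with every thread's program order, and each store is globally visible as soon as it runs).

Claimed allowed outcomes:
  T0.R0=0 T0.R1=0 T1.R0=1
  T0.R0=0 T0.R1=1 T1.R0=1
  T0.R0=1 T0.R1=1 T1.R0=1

outcome vector order: (T0.R0,T0.R1,T1.R0)
SC (4): <0 0 1>; <0 1 1>; <1 1 0>; <1 1 1>
SC∖claimed = {<1 1 0>}

missing: T0.R0=1 T0.R1=1 T1.R0=0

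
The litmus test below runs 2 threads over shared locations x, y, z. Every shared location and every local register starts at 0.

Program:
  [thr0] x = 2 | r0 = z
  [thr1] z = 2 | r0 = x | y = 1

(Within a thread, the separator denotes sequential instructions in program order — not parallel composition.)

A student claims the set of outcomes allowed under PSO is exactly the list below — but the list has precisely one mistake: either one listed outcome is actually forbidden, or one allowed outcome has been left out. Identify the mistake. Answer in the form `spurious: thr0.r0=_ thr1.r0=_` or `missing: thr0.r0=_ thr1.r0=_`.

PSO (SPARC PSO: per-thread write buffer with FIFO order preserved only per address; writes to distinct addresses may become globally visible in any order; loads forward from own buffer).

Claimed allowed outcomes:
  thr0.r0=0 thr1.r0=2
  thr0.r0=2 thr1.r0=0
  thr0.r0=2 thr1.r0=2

missing: thr0.r0=0 thr1.r0=0

outcome vector order: (thr0.r0,thr1.r0)
PSO: 4 outcomes — {<0 0> <0 2> <2 0> <2 2>}
PSO∖claimed = {<0 0>}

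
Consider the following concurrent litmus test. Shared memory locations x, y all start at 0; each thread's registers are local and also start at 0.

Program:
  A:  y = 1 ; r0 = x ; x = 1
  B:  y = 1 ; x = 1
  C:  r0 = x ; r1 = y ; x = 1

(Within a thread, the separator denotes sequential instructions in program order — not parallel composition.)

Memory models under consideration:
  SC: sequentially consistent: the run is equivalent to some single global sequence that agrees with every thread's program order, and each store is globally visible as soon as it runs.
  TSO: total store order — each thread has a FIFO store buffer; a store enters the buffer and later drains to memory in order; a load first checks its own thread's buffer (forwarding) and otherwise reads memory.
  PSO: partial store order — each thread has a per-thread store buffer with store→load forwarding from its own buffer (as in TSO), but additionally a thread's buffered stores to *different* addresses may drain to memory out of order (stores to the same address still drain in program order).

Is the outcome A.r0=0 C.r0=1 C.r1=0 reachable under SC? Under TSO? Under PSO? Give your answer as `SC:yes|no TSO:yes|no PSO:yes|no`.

SC:no TSO:no PSO:yes

outcome vector order: (A.r0,C.r0,C.r1)
SC: 6 outcomes — {<0 0 0> <0 0 1> <0 1 1> <1 0 0> <1 0 1> <1 1 1>}
TSO: 6 outcomes — {<0 0 0> <0 0 1> <0 1 1> <1 0 0> <1 0 1> <1 1 1>}
PSO: 8 outcomes — {<0 0 0> <0 0 1> <0 1 0> <0 1 1> <1 0 0> <1 0 1> <1 1 0> <1 1 1>}
target <0 1 0> ∈ {PSO}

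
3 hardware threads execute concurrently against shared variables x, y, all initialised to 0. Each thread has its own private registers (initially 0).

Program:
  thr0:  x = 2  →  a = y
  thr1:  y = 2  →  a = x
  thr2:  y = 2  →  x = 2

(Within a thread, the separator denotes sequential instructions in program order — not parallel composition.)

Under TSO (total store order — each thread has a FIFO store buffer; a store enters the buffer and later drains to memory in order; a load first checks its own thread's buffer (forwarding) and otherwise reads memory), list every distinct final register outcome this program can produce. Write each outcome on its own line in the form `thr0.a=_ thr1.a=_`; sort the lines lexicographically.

outcome vector order: (thr0.a,thr1.a)
|TSO outcomes| = 4

thr0.a=0 thr1.a=0
thr0.a=0 thr1.a=2
thr0.a=2 thr1.a=0
thr0.a=2 thr1.a=2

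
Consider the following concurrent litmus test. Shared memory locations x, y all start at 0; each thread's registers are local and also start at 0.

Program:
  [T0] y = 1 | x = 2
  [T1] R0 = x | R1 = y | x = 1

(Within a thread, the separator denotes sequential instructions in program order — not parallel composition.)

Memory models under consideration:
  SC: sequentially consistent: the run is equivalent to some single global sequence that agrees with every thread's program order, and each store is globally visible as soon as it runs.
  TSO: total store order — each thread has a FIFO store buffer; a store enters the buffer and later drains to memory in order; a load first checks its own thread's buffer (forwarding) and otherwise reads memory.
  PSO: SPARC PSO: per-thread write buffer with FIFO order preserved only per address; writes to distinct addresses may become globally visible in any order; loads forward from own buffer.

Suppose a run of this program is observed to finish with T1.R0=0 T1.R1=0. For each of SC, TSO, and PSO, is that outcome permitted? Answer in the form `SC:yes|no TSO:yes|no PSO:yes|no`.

SC:yes TSO:yes PSO:yes

outcome vector order: (T1.R0,T1.R1)
[SC] allowed = {0/0; 0/1; 2/1}
[TSO] allowed = {0/0; 0/1; 2/1}
[PSO] allowed = {0/0; 0/1; 2/0; 2/1}
target 0/0 ∈ {SC,TSO,PSO}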